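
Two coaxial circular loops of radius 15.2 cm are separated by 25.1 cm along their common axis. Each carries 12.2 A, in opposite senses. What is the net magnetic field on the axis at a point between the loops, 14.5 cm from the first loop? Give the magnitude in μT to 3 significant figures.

B ≈ 8.73 μT

Each loop contributes B = μ₀IR²/[2(R²+z²)^(3/2)] on the axis, with z measured from that loop.
Loop 1 (z = 0.145 m): B₁ = 1.91×10⁻⁵ T. Loop 2 (z = 0.106 m): B₂ = 2.78×10⁻⁵ T.
The fields oppose: B = |B₁ − B₂| = 8.73×10⁻⁶ T.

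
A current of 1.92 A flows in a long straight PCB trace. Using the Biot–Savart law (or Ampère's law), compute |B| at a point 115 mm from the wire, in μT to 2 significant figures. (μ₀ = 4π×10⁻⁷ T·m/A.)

B ≈ 3.3 μT

For an infinitely long straight wire, B = μ₀I/(2πd).
B = (4π×10⁻⁷ × 1.92) / (2π × 0.115) = 3.34×10⁻⁶ T.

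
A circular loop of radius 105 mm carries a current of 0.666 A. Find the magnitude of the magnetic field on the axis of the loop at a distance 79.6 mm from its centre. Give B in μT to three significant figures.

On the axis of a circular loop, B = μ₀IR² / [2(R²+z²)^(3/2)].
R² + z² = (0.105)² + (0.0796)² = 0.01736 m², and (R²+z²)^(3/2) = 2.29×10⁻³ m³.
B = (4π×10⁻⁷ × 0.666 × 0.01102) / (2 × 2.29×10⁻³) = 2.02×10⁻⁶ T.

B ≈ 2.02 μT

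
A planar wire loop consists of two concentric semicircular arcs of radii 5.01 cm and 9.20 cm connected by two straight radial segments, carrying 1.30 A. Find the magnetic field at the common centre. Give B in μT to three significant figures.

The radial connectors point toward the centre, so dl × r̂ = 0 and they contribute nothing.
Each semicircle gives μ₀I/(4R): inner arc 8.15×10⁻⁶ T, outer arc 4.44×10⁻⁶ T.
The two arcs carry current in opposite angular senses, so their fields oppose: B = |8.15×10⁻⁶ − 4.44×10⁻⁶| = 3.71×10⁻⁶ T.

B ≈ 3.71 μT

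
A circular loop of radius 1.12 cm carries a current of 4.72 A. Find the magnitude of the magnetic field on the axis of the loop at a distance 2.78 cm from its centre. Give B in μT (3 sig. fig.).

On the axis of a circular loop, B = μ₀IR² / [2(R²+z²)^(3/2)].
R² + z² = (0.0112)² + (0.0278)² = 0.0008983 m², and (R²+z²)^(3/2) = 2.69×10⁻⁵ m³.
B = (4π×10⁻⁷ × 4.72 × 0.0001254) / (2 × 2.69×10⁻⁵) = 1.38×10⁻⁵ T.

B ≈ 13.8 μT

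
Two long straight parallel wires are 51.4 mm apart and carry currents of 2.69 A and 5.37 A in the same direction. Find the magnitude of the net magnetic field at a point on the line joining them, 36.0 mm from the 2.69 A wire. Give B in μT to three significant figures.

Each long wire gives B = μ₀I/(2πd). Distances are d₁ = 0.036 m and d₂ = 0.0154 m.
B₁ = 1.49×10⁻⁵ T, B₂ = 6.97×10⁻⁵ T.
Between parallel currents the two contributions point in opposite directions, so they subtract. B = |B₁ − B₂| = |1.49×10⁻⁵ − 6.97×10⁻⁵| = 5.48×10⁻⁵ T.

B ≈ 54.8 μT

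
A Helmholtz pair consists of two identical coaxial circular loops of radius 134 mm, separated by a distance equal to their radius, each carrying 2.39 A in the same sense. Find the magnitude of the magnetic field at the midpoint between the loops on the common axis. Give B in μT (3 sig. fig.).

B ≈ 16.0 μT

Each loop contributes B = μ₀IR²/[2(R²+z²)^(3/2)] on the axis, with z measured from that loop.
Loop 1 (z = 0.067 m): B₁ = 8.02×10⁻⁶ T. Loop 2 (z = 0.067 m): B₂ = 8.02×10⁻⁶ T.
The fields add: B = B₁ + B₂ = 1.60×10⁻⁵ T.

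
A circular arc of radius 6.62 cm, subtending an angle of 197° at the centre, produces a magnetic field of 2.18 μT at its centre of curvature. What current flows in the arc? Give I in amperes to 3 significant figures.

For a circular arc, B = μ₀Iφ/(4πR) with φ in radians; here φ = 3.438 rad.
So I = 4πRB/(μ₀φ) = 4π × 0.0662 × 2.18×10⁻⁶ / (4π×10⁻⁷ × 3.438) = 0.420 A.

I ≈ 0.420 A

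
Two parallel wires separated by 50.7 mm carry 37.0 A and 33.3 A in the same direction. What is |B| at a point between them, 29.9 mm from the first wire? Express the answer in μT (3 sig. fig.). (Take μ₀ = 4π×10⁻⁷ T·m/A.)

Each long wire gives B = μ₀I/(2πd). Distances are d₁ = 0.0299 m and d₂ = 0.0208 m.
B₁ = 2.47×10⁻⁴ T, B₂ = 3.20×10⁻⁴ T.
Between parallel currents the two contributions point in opposite directions, so they subtract. B = |B₁ − B₂| = |2.47×10⁻⁴ − 3.20×10⁻⁴| = 7.27×10⁻⁵ T.

B ≈ 72.7 μT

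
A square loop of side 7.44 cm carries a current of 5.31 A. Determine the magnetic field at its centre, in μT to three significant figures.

Each side is a finite straight segment at perpendicular distance d = a/(2 tan(π/4)) = 0.0372 m from the centre, with end-angles ±π/4.
One side contributes B₁ = (μ₀I/4πd)·2 sin(π/4) = 2.02×10⁻⁵ T.
All 4 sides add in the same direction: B = 4 × 2.02×10⁻⁵ = 8.07×10⁻⁵ T.

B ≈ 80.7 μT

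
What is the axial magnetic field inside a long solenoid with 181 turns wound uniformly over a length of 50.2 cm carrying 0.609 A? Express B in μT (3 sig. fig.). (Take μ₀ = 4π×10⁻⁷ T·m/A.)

Inside a long solenoid, B = μ₀nI with n = 360.6 turns/m.
B = 4π×10⁻⁷ × 360.6 × 0.609 = 2.76×10⁻⁴ T.

B ≈ 276 μT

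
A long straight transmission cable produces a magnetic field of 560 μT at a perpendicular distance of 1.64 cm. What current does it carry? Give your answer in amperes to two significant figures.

I ≈ 46 A

For a long straight wire B = μ₀I/(2πd), so I = 2πdB/μ₀.
I = 2π × 0.0164 × 5.60×10⁻⁴ / (4π×10⁻⁷) = 45.9 A.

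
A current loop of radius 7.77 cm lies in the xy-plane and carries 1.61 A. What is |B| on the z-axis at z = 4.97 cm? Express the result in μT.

On the axis of a circular loop, B = μ₀IR² / [2(R²+z²)^(3/2)].
R² + z² = (0.0777)² + (0.0497)² = 0.008507 m², and (R²+z²)^(3/2) = 7.85×10⁻⁴ m³.
B = (4π×10⁻⁷ × 1.61 × 0.006037) / (2 × 7.85×10⁻⁴) = 7.78×10⁻⁶ T.

B ≈ 7.78 μT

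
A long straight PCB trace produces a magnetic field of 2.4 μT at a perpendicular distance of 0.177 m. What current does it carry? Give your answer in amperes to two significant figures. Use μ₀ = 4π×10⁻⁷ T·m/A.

For a long straight wire B = μ₀I/(2πd), so I = 2πdB/μ₀.
I = 2π × 0.177 × 2.40×10⁻⁶ / (4π×10⁻⁷) = 2.12 A.

I ≈ 2.1 A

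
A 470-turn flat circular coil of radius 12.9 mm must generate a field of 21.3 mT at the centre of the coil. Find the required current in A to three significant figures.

I ≈ 0.930 A

For an N-turn coil, B = Nμ₀I/(2R) with R = 0.0129 m, so I = 2RB/(Nμ₀) = 2 × 0.0129 × 2.13×10⁻² / (470 × 4π×10⁻⁷) = 0.930 A.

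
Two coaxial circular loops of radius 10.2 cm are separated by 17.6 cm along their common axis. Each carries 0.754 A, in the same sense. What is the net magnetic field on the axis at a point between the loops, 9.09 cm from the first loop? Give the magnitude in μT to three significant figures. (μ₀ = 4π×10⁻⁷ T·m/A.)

B ≈ 4.04 μT

Each loop contributes B = μ₀IR²/[2(R²+z²)^(3/2)] on the axis, with z measured from that loop.
Loop 1 (z = 0.0909 m): B₁ = 1.93×10⁻⁶ T. Loop 2 (z = 0.0851 m): B₂ = 2.10×10⁻⁶ T.
The fields add: B = B₁ + B₂ = 4.04×10⁻⁶ T.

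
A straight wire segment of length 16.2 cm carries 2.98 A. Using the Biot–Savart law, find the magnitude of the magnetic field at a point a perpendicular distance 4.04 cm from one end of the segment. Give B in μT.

For a finite straight segment, B = (μ₀I/4πd)(sinθ₁ + sinθ₂), where θ₁, θ₂ are the angles from the perpendicular to each end.
The perpendicular foot is at one end, so the two end-offsets along the wire are 0 and L = 0.162 m.
sinθ₁ = 0/√(0²+0.0404²) = 0.0000; sinθ₂ = 0.162/√(0.162²+0.0404²) = 0.9703.
B = (4π×10⁻⁷ × 2.98) / (4π × 0.0404) × (0.0000 + 0.9703) = 7.16×10⁻⁶ T.

B ≈ 7.16 μT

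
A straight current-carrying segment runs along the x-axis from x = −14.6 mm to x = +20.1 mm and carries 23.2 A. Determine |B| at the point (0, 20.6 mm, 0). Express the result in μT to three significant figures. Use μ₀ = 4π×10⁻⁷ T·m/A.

B ≈ 144 μT

For a finite straight segment, B = (μ₀I/4πd)(sinθ₁ + sinθ₂), where θ₁, θ₂ are the angles from the perpendicular to each end.
The perpendicular distance is d = 0.0206 m; the end-offsets along the wire are a = 0.0146 m and b = 0.0201 m.
sinθ₁ = 0.0146/√(0.0146²+0.0206²) = 0.5782; sinθ₂ = 0.0201/√(0.0201²+0.0206²) = 0.6984.
B = (4π×10⁻⁷ × 23.2) / (4π × 0.0206) × (0.5782 + 0.6984) = 1.44×10⁻⁴ T.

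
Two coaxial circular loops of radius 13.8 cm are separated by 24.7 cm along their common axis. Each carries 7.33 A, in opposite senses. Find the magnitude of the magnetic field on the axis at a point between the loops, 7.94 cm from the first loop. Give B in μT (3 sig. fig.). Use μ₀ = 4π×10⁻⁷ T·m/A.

B ≈ 13.2 μT

Each loop contributes B = μ₀IR²/[2(R²+z²)^(3/2)] on the axis, with z measured from that loop.
Loop 1 (z = 0.0794 m): B₁ = 2.17×10⁻⁵ T. Loop 2 (z = 0.1676 m): B₂ = 8.57×10⁻⁶ T.
The fields oppose: B = |B₁ − B₂| = 1.32×10⁻⁵ T.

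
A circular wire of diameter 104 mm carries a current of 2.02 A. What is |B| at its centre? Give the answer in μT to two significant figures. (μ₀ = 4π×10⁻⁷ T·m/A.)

At the centre of a circular loop the Biot–Savart law gives B = μ₀I/(2R) (so R = 0.052 m).
B = (4π×10⁻⁷ × 2.02) / (2 × 0.052) = 2.44×10⁻⁵ T.

B ≈ 24 μT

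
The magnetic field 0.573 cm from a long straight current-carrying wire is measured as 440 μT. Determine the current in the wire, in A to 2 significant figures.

I ≈ 13 A

For a long straight wire B = μ₀I/(2πd), so I = 2πdB/μ₀.
I = 2π × 0.00573 × 4.40×10⁻⁴ / (4π×10⁻⁷) = 12.6 A.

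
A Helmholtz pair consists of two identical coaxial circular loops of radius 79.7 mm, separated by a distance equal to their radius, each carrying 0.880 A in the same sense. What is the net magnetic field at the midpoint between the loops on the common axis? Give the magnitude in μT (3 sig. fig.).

Each loop contributes B = μ₀IR²/[2(R²+z²)^(3/2)] on the axis, with z measured from that loop.
Loop 1 (z = 0.03985 m): B₁ = 4.96×10⁻⁶ T. Loop 2 (z = 0.03985 m): B₂ = 4.96×10⁻⁶ T.
The fields add: B = B₁ + B₂ = 9.93×10⁻⁶ T.

B ≈ 9.93 μT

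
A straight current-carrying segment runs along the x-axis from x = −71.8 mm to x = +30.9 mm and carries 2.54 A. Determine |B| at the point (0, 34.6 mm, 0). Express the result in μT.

For a finite straight segment, B = (μ₀I/4πd)(sinθ₁ + sinθ₂), where θ₁, θ₂ are the angles from the perpendicular to each end.
The perpendicular distance is d = 0.0346 m; the end-offsets along the wire are a = 0.0718 m and b = 0.0309 m.
sinθ₁ = 0.0718/√(0.0718²+0.0346²) = 0.9009; sinθ₂ = 0.0309/√(0.0309²+0.0346²) = 0.6661.
B = (4π×10⁻⁷ × 2.54) / (4π × 0.0346) × (0.9009 + 0.6661) = 1.15×10⁻⁵ T.

B ≈ 11.5 μT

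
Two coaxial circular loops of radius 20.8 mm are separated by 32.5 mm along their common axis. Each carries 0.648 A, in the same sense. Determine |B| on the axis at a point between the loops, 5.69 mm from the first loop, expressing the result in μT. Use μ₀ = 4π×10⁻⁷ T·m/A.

Each loop contributes B = μ₀IR²/[2(R²+z²)^(3/2)] on the axis, with z measured from that loop.
Loop 1 (z = 0.00569 m): B₁ = 1.76×10⁻⁵ T. Loop 2 (z = 0.02681 m): B₂ = 4.51×10⁻⁶ T.
The fields add: B = B₁ + B₂ = 2.21×10⁻⁵ T.

B ≈ 22.1 μT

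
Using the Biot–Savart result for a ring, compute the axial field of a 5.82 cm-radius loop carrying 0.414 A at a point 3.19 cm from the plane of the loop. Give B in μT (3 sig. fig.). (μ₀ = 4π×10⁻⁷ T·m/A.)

B ≈ 3.01 μT

On the axis of a circular loop, B = μ₀IR² / [2(R²+z²)^(3/2)].
R² + z² = (0.0582)² + (0.0319)² = 0.004405 m², and (R²+z²)^(3/2) = 2.92×10⁻⁴ m³.
B = (4π×10⁻⁷ × 0.414 × 0.003387) / (2 × 2.92×10⁻⁴) = 3.01×10⁻⁶ T.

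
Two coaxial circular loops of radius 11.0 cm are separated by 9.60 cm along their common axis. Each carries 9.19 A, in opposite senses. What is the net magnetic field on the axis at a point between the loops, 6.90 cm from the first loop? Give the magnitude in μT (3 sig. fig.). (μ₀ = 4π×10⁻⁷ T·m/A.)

B ≈ 16.2 μT

Each loop contributes B = μ₀IR²/[2(R²+z²)^(3/2)] on the axis, with z measured from that loop.
Loop 1 (z = 0.069 m): B₁ = 3.19×10⁻⁵ T. Loop 2 (z = 0.027 m): B₂ = 4.81×10⁻⁵ T.
The fields oppose: B = |B₁ − B₂| = 1.62×10⁻⁵ T.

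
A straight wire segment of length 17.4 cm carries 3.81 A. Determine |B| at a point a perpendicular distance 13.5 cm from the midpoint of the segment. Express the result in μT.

For a finite straight segment, B = (μ₀I/4πd)(sinθ₁ + sinθ₂), where θ₁, θ₂ are the angles from the perpendicular to each end.
The perpendicular from the point meets the wire at its midpoint, so each end is L/2 = 0.087 m away along the wire.
sinθ₁ = 0.087/√(0.087²+0.135²) = 0.5417; sinθ₂ = 0.087/√(0.087²+0.135²) = 0.5417.
B = (4π×10⁻⁷ × 3.81) / (4π × 0.135) × (0.5417 + 0.5417) = 3.06×10⁻⁶ T.

B ≈ 3.06 μT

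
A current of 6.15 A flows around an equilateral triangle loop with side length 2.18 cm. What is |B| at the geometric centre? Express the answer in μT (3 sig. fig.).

Each side is a finite straight segment at perpendicular distance d = a/(2 tan(π/3)) = 0.006293 m from the centre, with end-angles ±π/3.
One side contributes B₁ = (μ₀I/4πd)·2 sin(π/3) = 1.69×10⁻⁴ T.
All 3 sides add in the same direction: B = 3 × 1.69×10⁻⁴ = 5.08×10⁻⁴ T.

B ≈ 508 μT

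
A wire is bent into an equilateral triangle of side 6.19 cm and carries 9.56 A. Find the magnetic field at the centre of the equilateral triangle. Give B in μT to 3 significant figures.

Each side is a finite straight segment at perpendicular distance d = a/(2 tan(π/3)) = 0.01787 m from the centre, with end-angles ±π/3.
One side contributes B₁ = (μ₀I/4πd)·2 sin(π/3) = 9.27×10⁻⁵ T.
All 3 sides add in the same direction: B = 3 × 9.27×10⁻⁵ = 2.78×10⁻⁴ T.

B ≈ 278 μT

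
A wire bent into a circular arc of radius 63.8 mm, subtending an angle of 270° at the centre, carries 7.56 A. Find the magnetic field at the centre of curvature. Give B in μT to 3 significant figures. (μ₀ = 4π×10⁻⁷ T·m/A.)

The Biot–Savart field of a circular arc at its centre is B = μ₀Iφ/(4πR), with φ = 4.712 rad.
B = (4π×10⁻⁷ × 7.56 × 4.712) / (4π × 0.0638) = 5.58×10⁻⁵ T.

B ≈ 55.8 μT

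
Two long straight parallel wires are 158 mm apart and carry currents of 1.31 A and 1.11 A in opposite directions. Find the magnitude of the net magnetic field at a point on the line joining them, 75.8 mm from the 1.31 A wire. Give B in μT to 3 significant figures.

B ≈ 6.16 μT

Each long wire gives B = μ₀I/(2πd). Distances are d₁ = 0.0758 m and d₂ = 0.0822 m.
B₁ = 3.46×10⁻⁶ T, B₂ = 2.70×10⁻⁶ T.
Between antiparallel currents both contributions point the same way, so they add. B = B₁ + B₂ = 3.46×10⁻⁶ + 2.70×10⁻⁶ = 6.16×10⁻⁶ T.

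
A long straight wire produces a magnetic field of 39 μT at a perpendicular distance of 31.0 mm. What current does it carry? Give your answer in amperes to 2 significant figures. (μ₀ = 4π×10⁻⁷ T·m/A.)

I ≈ 6.0 A

For a long straight wire B = μ₀I/(2πd), so I = 2πdB/μ₀.
I = 2π × 0.031 × 3.90×10⁻⁵ / (4π×10⁻⁷) = 6.04 A.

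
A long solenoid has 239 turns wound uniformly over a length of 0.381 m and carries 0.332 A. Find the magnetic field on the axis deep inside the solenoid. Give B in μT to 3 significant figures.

B ≈ 262 μT

Inside a long solenoid, B = μ₀nI with n = 627.3 turns/m.
B = 4π×10⁻⁷ × 627.3 × 0.332 = 2.62×10⁻⁴ T.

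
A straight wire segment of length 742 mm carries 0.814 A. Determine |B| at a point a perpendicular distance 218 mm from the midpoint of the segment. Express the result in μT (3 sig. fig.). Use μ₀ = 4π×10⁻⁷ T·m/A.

B ≈ 0.644 μT

For a finite straight segment, B = (μ₀I/4πd)(sinθ₁ + sinθ₂), where θ₁, θ₂ are the angles from the perpendicular to each end.
The perpendicular from the point meets the wire at its midpoint, so each end is L/2 = 0.371 m away along the wire.
sinθ₁ = 0.371/√(0.371²+0.218²) = 0.8622; sinθ₂ = 0.371/√(0.371²+0.218²) = 0.8622.
B = (4π×10⁻⁷ × 0.814) / (4π × 0.218) × (0.8622 + 0.8622) = 6.44×10⁻⁷ T.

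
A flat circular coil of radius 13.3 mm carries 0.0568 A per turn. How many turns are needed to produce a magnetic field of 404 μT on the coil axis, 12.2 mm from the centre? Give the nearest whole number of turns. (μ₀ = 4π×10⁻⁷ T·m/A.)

N = 376

For an N-turn coil, B = Nμ₀IR²/[2(R²+z²)^(3/2)]. A single turn gives B₁ = 1.07×10⁻⁶ T with R = 0.0133 m, z = 0.0122 m.
N = B/B₁ = 4.04×10⁻⁴ / 1.07×10⁻⁶ = 376.22.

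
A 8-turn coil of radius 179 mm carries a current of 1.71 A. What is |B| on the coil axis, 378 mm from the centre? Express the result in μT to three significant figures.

For an N-turn flat coil, B = Nμ₀IR²/[2(R²+z²)^(3/2)] with R = 0.179 m, z = 0.378 m.
B = 8 × 4.71×10⁻⁷ T = 3.76×10⁻⁶ T.

B ≈ 3.76 μT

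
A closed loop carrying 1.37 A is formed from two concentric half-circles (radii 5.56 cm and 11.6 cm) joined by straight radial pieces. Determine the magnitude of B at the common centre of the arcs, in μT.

The radial connectors point toward the centre, so dl × r̂ = 0 and they contribute nothing.
Each semicircle gives μ₀I/(4R): inner arc 7.74×10⁻⁶ T, outer arc 3.71×10⁻⁶ T.
The two arcs carry current in opposite angular senses, so their fields oppose: B = |7.74×10⁻⁶ − 3.71×10⁻⁶| = 4.03×10⁻⁶ T.

B ≈ 4.03 μT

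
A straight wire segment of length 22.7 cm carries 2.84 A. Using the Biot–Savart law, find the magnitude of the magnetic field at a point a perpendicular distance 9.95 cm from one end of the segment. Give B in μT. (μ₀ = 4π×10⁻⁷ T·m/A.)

B ≈ 2.61 μT

For a finite straight segment, B = (μ₀I/4πd)(sinθ₁ + sinθ₂), where θ₁, θ₂ are the angles from the perpendicular to each end.
The perpendicular foot is at one end, so the two end-offsets along the wire are 0 and L = 0.227 m.
sinθ₁ = 0/√(0²+0.0995²) = 0.0000; sinθ₂ = 0.227/√(0.227²+0.0995²) = 0.9159.
B = (4π×10⁻⁷ × 2.84) / (4π × 0.0995) × (0.0000 + 0.9159) = 2.61×10⁻⁶ T.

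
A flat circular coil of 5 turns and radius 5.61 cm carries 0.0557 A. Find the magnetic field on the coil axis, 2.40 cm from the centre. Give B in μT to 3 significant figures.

B ≈ 2.42 μT

For an N-turn flat coil, B = Nμ₀IR²/[2(R²+z²)^(3/2)] with R = 0.0561 m, z = 0.024 m.
B = 5 × 4.85×10⁻⁷ T = 2.42×10⁻⁶ T.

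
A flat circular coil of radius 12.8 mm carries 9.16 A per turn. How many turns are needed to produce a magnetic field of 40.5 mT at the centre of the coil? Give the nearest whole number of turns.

N = 90

For an N-turn coil, B = Nμ₀I/(2R). A single turn gives B₁ = 4.50×10⁻⁴ T with R = 0.0128 m.
N = B/B₁ = 4.05×10⁻² / 4.50×10⁻⁴ = 90.07.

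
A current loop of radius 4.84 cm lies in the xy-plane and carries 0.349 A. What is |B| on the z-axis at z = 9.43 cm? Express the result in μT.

B ≈ 0.431 μT

On the axis of a circular loop, B = μ₀IR² / [2(R²+z²)^(3/2)].
R² + z² = (0.0484)² + (0.0943)² = 0.01124 m², and (R²+z²)^(3/2) = 1.19×10⁻³ m³.
B = (4π×10⁻⁷ × 0.349 × 0.002343) / (2 × 1.19×10⁻³) = 4.31×10⁻⁷ T.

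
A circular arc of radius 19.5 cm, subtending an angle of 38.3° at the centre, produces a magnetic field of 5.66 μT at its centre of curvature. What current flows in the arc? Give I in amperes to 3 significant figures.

For a circular arc, B = μ₀Iφ/(4πR) with φ in radians; here φ = 0.6685 rad.
So I = 4πRB/(μ₀φ) = 4π × 0.195 × 5.66×10⁻⁶ / (4π×10⁻⁷ × 0.6685) = 16.5 A.

I ≈ 16.5 A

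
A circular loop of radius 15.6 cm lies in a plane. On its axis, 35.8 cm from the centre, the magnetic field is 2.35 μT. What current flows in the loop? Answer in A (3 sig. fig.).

On the axis of a loop, B = μ₀IR²/[2(R²+z²)^(3/2)], so I = 2B(R²+z²)^(3/2)/(μ₀R²).
R² + z² = 0.02434 + 0.1282 = 0.1525 m²; raised to 3/2 gives 5.96×10⁻² m³.
I = 2 × 2.35×10⁻⁶ × 5.96×10⁻² / (1.26×10⁻⁶ × 0.02434) = 9.15 A.

I ≈ 9.15 A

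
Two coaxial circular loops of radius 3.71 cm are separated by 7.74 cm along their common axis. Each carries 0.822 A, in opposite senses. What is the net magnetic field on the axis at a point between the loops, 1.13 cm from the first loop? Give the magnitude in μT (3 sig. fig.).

B ≈ 10.6 μT

Each loop contributes B = μ₀IR²/[2(R²+z²)^(3/2)] on the axis, with z measured from that loop.
Loop 1 (z = 0.0113 m): B₁ = 1.22×10⁻⁵ T. Loop 2 (z = 0.0661 m): B₂ = 1.63×10⁻⁶ T.
The fields oppose: B = |B₁ − B₂| = 1.06×10⁻⁵ T.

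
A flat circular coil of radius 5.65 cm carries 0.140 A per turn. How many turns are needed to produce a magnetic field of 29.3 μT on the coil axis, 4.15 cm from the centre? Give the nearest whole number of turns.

For an N-turn coil, B = Nμ₀IR²/[2(R²+z²)^(3/2)]. A single turn gives B₁ = 8.15×10⁻⁷ T with R = 0.0565 m, z = 0.0415 m.
N = B/B₁ = 2.93×10⁻⁵ / 8.15×10⁻⁷ = 35.95.

N = 36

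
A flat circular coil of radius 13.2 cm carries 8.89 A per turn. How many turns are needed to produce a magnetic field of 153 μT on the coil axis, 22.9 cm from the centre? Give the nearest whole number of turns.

N = 29

For an N-turn coil, B = Nμ₀IR²/[2(R²+z²)^(3/2)]. A single turn gives B₁ = 5.27×10⁻⁶ T with R = 0.132 m, z = 0.229 m.
N = B/B₁ = 1.53×10⁻⁴ / 5.27×10⁻⁶ = 29.03.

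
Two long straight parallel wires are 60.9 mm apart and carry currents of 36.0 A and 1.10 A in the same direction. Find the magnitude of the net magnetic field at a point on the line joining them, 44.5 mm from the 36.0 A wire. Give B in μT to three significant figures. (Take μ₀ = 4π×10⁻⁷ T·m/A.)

Each long wire gives B = μ₀I/(2πd). Distances are d₁ = 0.0445 m and d₂ = 0.0164 m.
B₁ = 1.62×10⁻⁴ T, B₂ = 1.34×10⁻⁵ T.
Between parallel currents the two contributions point in opposite directions, so they subtract. B = |B₁ − B₂| = |1.62×10⁻⁴ − 1.34×10⁻⁵| = 1.48×10⁻⁴ T.

B ≈ 148 μT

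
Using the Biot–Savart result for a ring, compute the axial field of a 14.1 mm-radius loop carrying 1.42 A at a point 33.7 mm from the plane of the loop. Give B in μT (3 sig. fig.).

On the axis of a circular loop, B = μ₀IR² / [2(R²+z²)^(3/2)].
R² + z² = (0.0141)² + (0.0337)² = 0.001334 m², and (R²+z²)^(3/2) = 4.88×10⁻⁵ m³.
B = (4π×10⁻⁷ × 1.42 × 0.0001988) / (2 × 4.88×10⁻⁵) = 3.64×10⁻⁶ T.

B ≈ 3.64 μT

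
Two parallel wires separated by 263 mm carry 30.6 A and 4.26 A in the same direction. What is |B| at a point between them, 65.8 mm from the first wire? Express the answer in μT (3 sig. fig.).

B ≈ 88.7 μT

Each long wire gives B = μ₀I/(2πd). Distances are d₁ = 0.0658 m and d₂ = 0.1972 m.
B₁ = 9.30×10⁻⁵ T, B₂ = 4.32×10⁻⁶ T.
Between parallel currents the two contributions point in opposite directions, so they subtract. B = |B₁ − B₂| = |9.30×10⁻⁵ − 4.32×10⁻⁶| = 8.87×10⁻⁵ T.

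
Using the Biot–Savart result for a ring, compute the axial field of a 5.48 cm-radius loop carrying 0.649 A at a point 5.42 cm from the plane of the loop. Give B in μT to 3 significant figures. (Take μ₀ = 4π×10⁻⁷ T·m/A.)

B ≈ 2.67 μT

On the axis of a circular loop, B = μ₀IR² / [2(R²+z²)^(3/2)].
R² + z² = (0.0548)² + (0.0542)² = 0.005941 m², and (R²+z²)^(3/2) = 4.58×10⁻⁴ m³.
B = (4π×10⁻⁷ × 0.649 × 0.003003) / (2 × 4.58×10⁻⁴) = 2.67×10⁻⁶ T.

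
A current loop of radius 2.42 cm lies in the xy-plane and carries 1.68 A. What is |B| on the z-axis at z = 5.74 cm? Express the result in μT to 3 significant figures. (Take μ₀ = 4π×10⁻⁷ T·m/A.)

B ≈ 2.56 μT

On the axis of a circular loop, B = μ₀IR² / [2(R²+z²)^(3/2)].
R² + z² = (0.0242)² + (0.0574)² = 0.00388 m², and (R²+z²)^(3/2) = 2.42×10⁻⁴ m³.
B = (4π×10⁻⁷ × 1.68 × 0.0005856) / (2 × 2.42×10⁻⁴) = 2.56×10⁻⁶ T.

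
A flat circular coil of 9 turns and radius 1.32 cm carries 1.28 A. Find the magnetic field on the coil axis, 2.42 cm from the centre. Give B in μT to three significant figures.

B ≈ 60.2 μT

For an N-turn flat coil, B = Nμ₀IR²/[2(R²+z²)^(3/2)] with R = 0.0132 m, z = 0.0242 m.
B = 9 × 6.69×10⁻⁶ T = 6.02×10⁻⁵ T.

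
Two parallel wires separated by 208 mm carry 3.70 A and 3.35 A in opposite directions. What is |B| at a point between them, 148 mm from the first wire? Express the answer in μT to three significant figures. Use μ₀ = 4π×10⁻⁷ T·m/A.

Each long wire gives B = μ₀I/(2πd). Distances are d₁ = 0.148 m and d₂ = 0.06 m.
B₁ = 5.00×10⁻⁶ T, B₂ = 1.12×10⁻⁵ T.
Between antiparallel currents both contributions point the same way, so they add. B = B₁ + B₂ = 5.00×10⁻⁶ + 1.12×10⁻⁵ = 1.62×10⁻⁵ T.

B ≈ 16.2 μT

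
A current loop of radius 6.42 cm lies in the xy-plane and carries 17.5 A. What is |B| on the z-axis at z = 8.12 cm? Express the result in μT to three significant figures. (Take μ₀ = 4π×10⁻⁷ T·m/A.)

On the axis of a circular loop, B = μ₀IR² / [2(R²+z²)^(3/2)].
R² + z² = (0.0642)² + (0.0812)² = 0.01072 m², and (R²+z²)^(3/2) = 1.11×10⁻³ m³.
B = (4π×10⁻⁷ × 17.5 × 0.004122) / (2 × 1.11×10⁻³) = 4.09×10⁻⁵ T.

B ≈ 40.9 μT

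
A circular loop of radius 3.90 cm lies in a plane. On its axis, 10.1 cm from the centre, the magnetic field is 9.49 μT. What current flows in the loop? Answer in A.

I ≈ 12.6 A

On the axis of a loop, B = μ₀IR²/[2(R²+z²)^(3/2)], so I = 2B(R²+z²)^(3/2)/(μ₀R²).
R² + z² = 0.001521 + 0.0102 = 0.01172 m²; raised to 3/2 gives 1.27×10⁻³ m³.
I = 2 × 9.49×10⁻⁶ × 1.27×10⁻³ / (1.26×10⁻⁶ × 0.001521) = 12.6 A.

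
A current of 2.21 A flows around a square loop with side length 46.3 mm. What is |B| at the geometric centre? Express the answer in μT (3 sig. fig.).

Each side is a finite straight segment at perpendicular distance d = a/(2 tan(π/4)) = 0.02315 m from the centre, with end-angles ±π/4.
One side contributes B₁ = (μ₀I/4πd)·2 sin(π/4) = 1.35×10⁻⁵ T.
All 4 sides add in the same direction: B = 4 × 1.35×10⁻⁵ = 5.40×10⁻⁵ T.

B ≈ 54.0 μT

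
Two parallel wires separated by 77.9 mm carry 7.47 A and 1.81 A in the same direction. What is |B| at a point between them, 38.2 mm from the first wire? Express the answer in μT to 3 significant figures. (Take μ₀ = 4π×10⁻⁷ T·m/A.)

B ≈ 30.0 μT

Each long wire gives B = μ₀I/(2πd). Distances are d₁ = 0.0382 m and d₂ = 0.0397 m.
B₁ = 3.91×10⁻⁵ T, B₂ = 9.12×10⁻⁶ T.
Between parallel currents the two contributions point in opposite directions, so they subtract. B = |B₁ − B₂| = |3.91×10⁻⁵ − 9.12×10⁻⁶| = 3.00×10⁻⁵ T.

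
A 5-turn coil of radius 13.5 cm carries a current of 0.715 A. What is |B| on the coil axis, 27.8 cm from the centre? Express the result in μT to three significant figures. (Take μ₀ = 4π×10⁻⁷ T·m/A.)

For an N-turn flat coil, B = Nμ₀IR²/[2(R²+z²)^(3/2)] with R = 0.135 m, z = 0.278 m.
B = 5 × 2.77×10⁻⁷ T = 1.39×10⁻⁶ T.

B ≈ 1.39 μT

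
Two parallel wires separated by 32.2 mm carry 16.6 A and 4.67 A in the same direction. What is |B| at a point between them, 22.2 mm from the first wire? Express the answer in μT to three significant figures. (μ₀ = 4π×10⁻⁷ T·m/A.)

B ≈ 56.1 μT

Each long wire gives B = μ₀I/(2πd). Distances are d₁ = 0.0222 m and d₂ = 0.01 m.
B₁ = 1.50×10⁻⁴ T, B₂ = 9.34×10⁻⁵ T.
Between parallel currents the two contributions point in opposite directions, so they subtract. B = |B₁ − B₂| = |1.50×10⁻⁴ − 9.34×10⁻⁵| = 5.61×10⁻⁵ T.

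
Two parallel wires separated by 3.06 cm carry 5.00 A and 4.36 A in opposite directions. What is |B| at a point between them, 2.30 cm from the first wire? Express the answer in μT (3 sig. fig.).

Each long wire gives B = μ₀I/(2πd). Distances are d₁ = 0.023 m and d₂ = 0.0076 m.
B₁ = 4.35×10⁻⁵ T, B₂ = 1.15×10⁻⁴ T.
Between antiparallel currents both contributions point the same way, so they add. B = B₁ + B₂ = 4.35×10⁻⁵ + 1.15×10⁻⁴ = 1.58×10⁻⁴ T.

B ≈ 158 μT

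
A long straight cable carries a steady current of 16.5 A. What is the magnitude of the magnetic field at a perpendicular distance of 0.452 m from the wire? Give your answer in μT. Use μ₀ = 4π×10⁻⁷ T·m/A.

For an infinitely long straight wire, B = μ₀I/(2πd).
B = (4π×10⁻⁷ × 16.5) / (2π × 0.452) = 7.30×10⁻⁶ T.

B ≈ 7.30 μT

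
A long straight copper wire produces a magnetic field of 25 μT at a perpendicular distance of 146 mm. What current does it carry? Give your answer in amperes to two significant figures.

For a long straight wire B = μ₀I/(2πd), so I = 2πdB/μ₀.
I = 2π × 0.146 × 2.50×10⁻⁵ / (4π×10⁻⁷) = 18.2 A.

I ≈ 18 A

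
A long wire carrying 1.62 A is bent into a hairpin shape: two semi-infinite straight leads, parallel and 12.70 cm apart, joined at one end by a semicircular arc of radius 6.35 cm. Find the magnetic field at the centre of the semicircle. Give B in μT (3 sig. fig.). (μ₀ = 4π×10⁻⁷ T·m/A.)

The semicircular arc contributes B_arc = μ₀I·π/(4πR) = μ₀I/(4R) = 8.01×10⁻⁶ T.
Each semi-infinite lead is at perpendicular distance R = 0.0635 m from the centre, with the perpendicular foot at its near end, so it contributes μ₀I/(4πR); both point the same way, together 5.10×10⁻⁶ T.
Arc and leads all point the same direction: B = 8.01×10⁻⁶ + 5.10×10⁻⁶ = 1.31×10⁻⁵ T.

B ≈ 13.1 μT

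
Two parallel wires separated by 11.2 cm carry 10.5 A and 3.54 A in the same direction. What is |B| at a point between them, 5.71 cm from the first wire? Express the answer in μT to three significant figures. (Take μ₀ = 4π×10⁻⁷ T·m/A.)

B ≈ 23.9 μT

Each long wire gives B = μ₀I/(2πd). Distances are d₁ = 0.0571 m and d₂ = 0.0549 m.
B₁ = 3.68×10⁻⁵ T, B₂ = 1.29×10⁻⁵ T.
Between parallel currents the two contributions point in opposite directions, so they subtract. B = |B₁ − B₂| = |3.68×10⁻⁵ − 1.29×10⁻⁵| = 2.39×10⁻⁵ T.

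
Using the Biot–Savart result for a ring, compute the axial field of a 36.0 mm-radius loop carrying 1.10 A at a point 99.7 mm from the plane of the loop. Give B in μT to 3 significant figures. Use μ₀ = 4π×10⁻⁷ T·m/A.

B ≈ 0.752 μT

On the axis of a circular loop, B = μ₀IR² / [2(R²+z²)^(3/2)].
R² + z² = (0.036)² + (0.0997)² = 0.01124 m², and (R²+z²)^(3/2) = 1.19×10⁻³ m³.
B = (4π×10⁻⁷ × 1.10 × 0.001296) / (2 × 1.19×10⁻³) = 7.52×10⁻⁷ T.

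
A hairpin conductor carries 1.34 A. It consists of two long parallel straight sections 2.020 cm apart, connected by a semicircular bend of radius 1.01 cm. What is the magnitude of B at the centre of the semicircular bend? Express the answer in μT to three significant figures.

The semicircular arc contributes B_arc = μ₀I·π/(4πR) = μ₀I/(4R) = 4.17×10⁻⁵ T.
Each semi-infinite lead is at perpendicular distance R = 0.0101 m from the centre, with the perpendicular foot at its near end, so it contributes μ₀I/(4πR); both point the same way, together 2.65×10⁻⁵ T.
Arc and leads all point the same direction: B = 4.17×10⁻⁵ + 2.65×10⁻⁵ = 6.82×10⁻⁵ T.

B ≈ 68.2 μT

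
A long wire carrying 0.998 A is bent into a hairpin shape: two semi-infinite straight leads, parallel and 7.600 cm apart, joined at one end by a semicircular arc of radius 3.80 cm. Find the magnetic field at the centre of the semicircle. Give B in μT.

The semicircular arc contributes B_arc = μ₀I·π/(4πR) = μ₀I/(4R) = 8.25×10⁻⁶ T.
Each semi-infinite lead is at perpendicular distance R = 0.038 m from the centre, with the perpendicular foot at its near end, so it contributes μ₀I/(4πR); both point the same way, together 5.25×10⁻⁶ T.
Arc and leads all point the same direction: B = 8.25×10⁻⁶ + 5.25×10⁻⁶ = 1.35×10⁻⁵ T.

B ≈ 13.5 μT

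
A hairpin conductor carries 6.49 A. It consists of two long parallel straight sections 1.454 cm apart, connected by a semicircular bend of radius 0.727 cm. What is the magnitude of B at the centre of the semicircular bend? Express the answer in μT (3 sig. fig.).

The semicircular arc contributes B_arc = μ₀I·π/(4πR) = μ₀I/(4R) = 2.80×10⁻⁴ T.
Each semi-infinite lead is at perpendicular distance R = 0.00727 m from the centre, with the perpendicular foot at its near end, so it contributes μ₀I/(4πR); both point the same way, together 1.79×10⁻⁴ T.
Arc and leads all point the same direction: B = 2.80×10⁻⁴ + 1.79×10⁻⁴ = 4.59×10⁻⁴ T.

B ≈ 459 μT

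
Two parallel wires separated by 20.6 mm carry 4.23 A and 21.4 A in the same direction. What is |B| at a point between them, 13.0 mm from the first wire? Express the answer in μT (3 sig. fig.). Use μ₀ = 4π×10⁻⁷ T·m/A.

Each long wire gives B = μ₀I/(2πd). Distances are d₁ = 0.013 m and d₂ = 0.0076 m.
B₁ = 6.51×10⁻⁵ T, B₂ = 5.63×10⁻⁴ T.
Between parallel currents the two contributions point in opposite directions, so they subtract. B = |B₁ − B₂| = |6.51×10⁻⁵ − 5.63×10⁻⁴| = 4.98×10⁻⁴ T.

B ≈ 498 μT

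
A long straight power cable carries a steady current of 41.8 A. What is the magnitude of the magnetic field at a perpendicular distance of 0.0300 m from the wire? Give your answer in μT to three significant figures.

For an infinitely long straight wire, B = μ₀I/(2πd).
B = (4π×10⁻⁷ × 41.8) / (2π × 0.03) = 2.79×10⁻⁴ T.

B ≈ 279 μT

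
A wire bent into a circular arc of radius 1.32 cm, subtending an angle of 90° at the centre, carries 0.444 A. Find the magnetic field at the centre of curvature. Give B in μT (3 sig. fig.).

B ≈ 5.28 μT

The Biot–Savart field of a circular arc at its centre is B = μ₀Iφ/(4πR), with φ = 1.571 rad.
B = (4π×10⁻⁷ × 0.444 × 1.571) / (4π × 0.0132) = 5.28×10⁻⁶ T.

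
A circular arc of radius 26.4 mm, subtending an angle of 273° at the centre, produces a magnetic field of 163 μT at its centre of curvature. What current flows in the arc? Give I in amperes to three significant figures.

For a circular arc, B = μ₀Iφ/(4πR) with φ in radians; here φ = 4.765 rad.
So I = 4πRB/(μ₀φ) = 4π × 0.0264 × 1.63×10⁻⁴ / (4π×10⁻⁷ × 4.765) = 9.03 A.

I ≈ 9.03 A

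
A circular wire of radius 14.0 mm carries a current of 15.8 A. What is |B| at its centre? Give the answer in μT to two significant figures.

B ≈ 710 μT

At the centre of a circular loop the Biot–Savart law gives B = μ₀I/(2R).
B = (4π×10⁻⁷ × 15.8) / (2 × 0.014) = 7.09×10⁻⁴ T.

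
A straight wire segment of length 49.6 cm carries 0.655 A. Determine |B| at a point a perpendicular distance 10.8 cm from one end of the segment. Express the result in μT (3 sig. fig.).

B ≈ 0.593 μT

For a finite straight segment, B = (μ₀I/4πd)(sinθ₁ + sinθ₂), where θ₁, θ₂ are the angles from the perpendicular to each end.
The perpendicular foot is at one end, so the two end-offsets along the wire are 0 and L = 0.496 m.
sinθ₁ = 0/√(0²+0.108²) = 0.0000; sinθ₂ = 0.496/√(0.496²+0.108²) = 0.9771.
B = (4π×10⁻⁷ × 0.655) / (4π × 0.108) × (0.0000 + 0.9771) = 5.93×10⁻⁷ T.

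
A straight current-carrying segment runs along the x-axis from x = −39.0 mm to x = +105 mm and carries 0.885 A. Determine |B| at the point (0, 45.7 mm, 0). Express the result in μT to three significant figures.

For a finite straight segment, B = (μ₀I/4πd)(sinθ₁ + sinθ₂), where θ₁, θ₂ are the angles from the perpendicular to each end.
The perpendicular distance is d = 0.0457 m; the end-offsets along the wire are a = 0.039 m and b = 0.105 m.
sinθ₁ = 0.039/√(0.039²+0.0457²) = 0.6491; sinθ₂ = 0.105/√(0.105²+0.0457²) = 0.9169.
B = (4π×10⁻⁷ × 0.885) / (4π × 0.0457) × (0.6491 + 0.9169) = 3.03×10⁻⁶ T.

B ≈ 3.03 μT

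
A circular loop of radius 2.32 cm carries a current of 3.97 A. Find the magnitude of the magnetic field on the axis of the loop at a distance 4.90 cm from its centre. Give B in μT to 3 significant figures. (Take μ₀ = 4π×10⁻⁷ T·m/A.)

B ≈ 8.43 μT

On the axis of a circular loop, B = μ₀IR² / [2(R²+z²)^(3/2)].
R² + z² = (0.0232)² + (0.049)² = 0.002939 m², and (R²+z²)^(3/2) = 1.59×10⁻⁴ m³.
B = (4π×10⁻⁷ × 3.97 × 0.0005382) / (2 × 1.59×10⁻⁴) = 8.43×10⁻⁶ T.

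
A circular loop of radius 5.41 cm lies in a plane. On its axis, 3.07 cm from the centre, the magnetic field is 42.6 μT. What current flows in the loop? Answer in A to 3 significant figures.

I ≈ 5.58 A

On the axis of a loop, B = μ₀IR²/[2(R²+z²)^(3/2)], so I = 2B(R²+z²)^(3/2)/(μ₀R²).
R² + z² = 0.002927 + 0.0009425 = 0.003869 m²; raised to 3/2 gives 2.41×10⁻⁴ m³.
I = 2 × 4.26×10⁻⁵ × 2.41×10⁻⁴ / (1.26×10⁻⁶ × 0.002927) = 5.58 A.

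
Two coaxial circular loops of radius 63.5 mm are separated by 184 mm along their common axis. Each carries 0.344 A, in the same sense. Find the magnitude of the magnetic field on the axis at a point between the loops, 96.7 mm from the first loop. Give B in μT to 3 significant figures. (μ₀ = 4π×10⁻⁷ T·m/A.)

B ≈ 1.26 μT

Each loop contributes B = μ₀IR²/[2(R²+z²)^(3/2)] on the axis, with z measured from that loop.
Loop 1 (z = 0.0967 m): B₁ = 5.63×10⁻⁷ T. Loop 2 (z = 0.0873 m): B₂ = 6.93×10⁻⁷ T.
The fields add: B = B₁ + B₂ = 1.26×10⁻⁶ T.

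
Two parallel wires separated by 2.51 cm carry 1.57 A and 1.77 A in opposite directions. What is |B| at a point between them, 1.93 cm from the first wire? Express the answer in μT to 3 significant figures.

B ≈ 77.3 μT

Each long wire gives B = μ₀I/(2πd). Distances are d₁ = 0.0193 m and d₂ = 0.0058 m.
B₁ = 1.63×10⁻⁵ T, B₂ = 6.10×10⁻⁵ T.
Between antiparallel currents both contributions point the same way, so they add. B = B₁ + B₂ = 1.63×10⁻⁵ + 6.10×10⁻⁵ = 7.73×10⁻⁵ T.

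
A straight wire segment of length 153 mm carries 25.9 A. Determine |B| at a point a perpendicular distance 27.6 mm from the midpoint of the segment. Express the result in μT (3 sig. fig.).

For a finite straight segment, B = (μ₀I/4πd)(sinθ₁ + sinθ₂), where θ₁, θ₂ are the angles from the perpendicular to each end.
The perpendicular from the point meets the wire at its midpoint, so each end is L/2 = 0.0765 m away along the wire.
sinθ₁ = 0.0765/√(0.0765²+0.0276²) = 0.9407; sinθ₂ = 0.0765/√(0.0765²+0.0276²) = 0.9407.
B = (4π×10⁻⁷ × 25.9) / (4π × 0.0276) × (0.9407 + 0.9407) = 1.77×10⁻⁴ T.

B ≈ 177 μT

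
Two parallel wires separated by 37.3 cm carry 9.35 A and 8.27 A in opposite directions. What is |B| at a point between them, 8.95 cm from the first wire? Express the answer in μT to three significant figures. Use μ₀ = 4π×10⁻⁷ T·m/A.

B ≈ 26.7 μT

Each long wire gives B = μ₀I/(2πd). Distances are d₁ = 0.0895 m and d₂ = 0.2835 m.
B₁ = 2.09×10⁻⁵ T, B₂ = 5.83×10⁻⁶ T.
Between antiparallel currents both contributions point the same way, so they add. B = B₁ + B₂ = 2.09×10⁻⁵ + 5.83×10⁻⁶ = 2.67×10⁻⁵ T.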